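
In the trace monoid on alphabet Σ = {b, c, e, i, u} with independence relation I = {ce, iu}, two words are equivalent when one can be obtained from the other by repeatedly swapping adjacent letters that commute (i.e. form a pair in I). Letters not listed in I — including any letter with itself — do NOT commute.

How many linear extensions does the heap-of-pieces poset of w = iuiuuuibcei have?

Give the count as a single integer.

0(i) covers ∅
1(u) covers ∅
2(i) covers 0:i
3(u) covers 1:u
4(u) covers 3:u
5(u) covers 4:u
6(i) covers 2:i
7(b) covers 5:u, 6:i
8(c) covers 7:b
9(e) covers 7:b
10(i) covers 8:c, 9:e
floor of heap: 0:i, 1:u
completions by unplaced set U, small U first (add the entries for U minus each lowest piece of U):
  |U|=1: {10}:1
  |U|=2: {8,10}:1  {9,10}:1
  |U|=3: {8,9,10}:2
  |U|=4: {7,8,9,10}:2
  |U|=5: {5,7,8,9,10}:2  {6,7,8,9,10}:2
  |U|=6: {2,6,7,8,9,10}:2  {4,5,7,8,9,10}:2  {5,6,7,8,9,10}:4
  |U|=7: {0,2,6,7,8,9,10}:2  {2,5,6,7,8,9,10}:6  {3,4,5,7,8,9,10}:2  {4,5,6,7,8,9,10}:6
  |U|=8: {0,2,5,6,7,8,9,10}:8  {1,3,4,5,7,8,9,10}:2  {2,4,5,6,7,8,9,10}:12  {3,4,5,6,7,8,9,10}:8
  |U|=9: {0,2,4,5,6,7,8,9,10}:20  {1,3,4,5,6,7,8,9,10}:10  {2,3,4,5,6,7,8,9,10}:20
  start at 0(i): 30
  start at 1(u): 40
sum over floor = 70

70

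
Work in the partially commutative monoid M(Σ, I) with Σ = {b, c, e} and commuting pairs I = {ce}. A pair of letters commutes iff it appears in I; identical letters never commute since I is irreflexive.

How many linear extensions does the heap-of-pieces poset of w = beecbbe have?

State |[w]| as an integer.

#0=b has no predecessor
#1=e depends on [0:b]
#2=e depends on [1:e]
#3=c depends on [0:b]
#4=b depends on [2:e, 3:c]
#5=b depends on [4:b]
#6=e depends on [5:b]
sources: [0:b]
N(rest) = Σ N(rest − s) over sources s of rest; N(one piece) = 1:
  size 1 → [6]=1
  size 2 → [5,6]=1
  size 3 → [4,5,6]=1
  size 4 → [2,4,5,6]=1  [3,4,5,6]=1
  size 5 → [1,2,4,5,6]=1  [2,3,4,5,6]=2
  first=0(b) contributes 3

3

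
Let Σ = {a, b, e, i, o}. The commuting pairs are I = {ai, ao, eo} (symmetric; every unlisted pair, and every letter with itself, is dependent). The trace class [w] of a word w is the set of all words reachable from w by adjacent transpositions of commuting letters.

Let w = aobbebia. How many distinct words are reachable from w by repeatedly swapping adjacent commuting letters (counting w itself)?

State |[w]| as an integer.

4

drop 0:a onto floor
drop 1:o onto floor
drop 2:b onto {0:a, 1:o}
drop 3:b onto {2:b}
drop 4:e onto {3:b}
drop 5:b onto {4:e}
drop 6:i onto {5:b}
drop 7:a onto {5:b}
ground layer = {0:a, 1:o}
drop-orders for the pieces not yet dropped (sum over which currently-grounded one goes next):
  1 to go: {6} 1  {7} 1
  2 to go: {6,7} 2
  3 to go: {5,6,7} 2
  4 to go: {4,5,6,7} 2
  5 to go: {3,4,5,6,7} 2
  6 to go: {2,3,4,5,6,7} 2
  if 0:a drops first: 2 orders
  if 1:o drops first: 2 orders
heap linearizations: 4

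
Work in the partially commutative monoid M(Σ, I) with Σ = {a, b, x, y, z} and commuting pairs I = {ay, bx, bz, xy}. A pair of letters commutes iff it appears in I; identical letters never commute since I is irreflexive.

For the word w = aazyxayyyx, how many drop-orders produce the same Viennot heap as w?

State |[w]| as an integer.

#0=a has no predecessor
#1=a depends on [0:a]
#2=z depends on [1:a]
#3=y depends on [2:z]
#4=x depends on [2:z]
#5=a depends on [4:x]
#6=y depends on [3:y]
#7=y depends on [6:y]
#8=y depends on [7:y]
#9=x depends on [5:a]
sources: [0:a]
N(rest) = Σ N(rest − s) over sources s of rest; N(one piece) = 1:
  size 1 → [8]=1  [9]=1
  size 2 → [5,9]=1  [7,8]=1  [8,9]=2
  size 3 → [4,5,9]=1  [5,8,9]=3  [6,7,8]=1  [7,8,9]=3
  size 4 → [3,6,7,8]=1  [4,5,8,9]=4  [5,7,8,9]=6  [6,7,8,9]=4
  size 5 → [3,6,7,8,9]=5  [4,5,7,8,9]=10  [5,6,7,8,9]=10
  size 6 → [3,5,6,7,8,9]=15  [4,5,6,7,8,9]=20
  size 7 → [3,4,5,6,7,8,9]=35
  size 8 → [2,3,4,5,6,7,8,9]=35
  first=0(a) contributes 35

35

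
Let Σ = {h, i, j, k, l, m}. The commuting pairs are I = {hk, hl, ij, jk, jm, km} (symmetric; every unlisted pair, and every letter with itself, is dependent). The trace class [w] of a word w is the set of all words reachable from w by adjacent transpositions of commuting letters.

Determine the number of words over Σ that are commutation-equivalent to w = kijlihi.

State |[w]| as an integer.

piece 0:k — minimal
piece 1:i rests on {0:k}
piece 2:j — minimal
piece 3:l rests on {1:i, 2:j}
piece 4:i rests on {3:l}
piece 5:h rests on {4:i}
piece 6:i rests on {5:h}
minimal pieces: {0:k, 2:j}
ways to finish when only these pieces remain (= sum over removing one remaining piece with nothing left below it):
  1 left: {6}→1
  2 left: {5,6}→1
  3 left: {4,5,6}→1
  4 left: {3,4,5,6}→1
  5 left: {1,3,4,5,6}→1  {2,3,4,5,6}→1
  placing 0:k first → 2 extensions
  placing 2:j first → 1 extensions
total linear extensions = 3

3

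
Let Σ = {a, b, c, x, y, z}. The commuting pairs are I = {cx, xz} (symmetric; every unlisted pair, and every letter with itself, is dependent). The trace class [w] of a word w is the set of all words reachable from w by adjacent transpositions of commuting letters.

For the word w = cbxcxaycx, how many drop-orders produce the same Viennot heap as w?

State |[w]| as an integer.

6

0(c) covers ∅
1(b) covers 0:c
2(x) covers 1:b
3(c) covers 1:b
4(x) covers 2:x
5(a) covers 3:c, 4:x
6(y) covers 5:a
7(c) covers 6:y
8(x) covers 6:y
floor of heap: 0:c
completions by unplaced set U, small U first (add the entries for U minus each lowest piece of U):
  |U|=1: {7}:1  {8}:1
  |U|=2: {7,8}:2
  |U|=3: {6,7,8}:2
  |U|=4: {5,6,7,8}:2
  |U|=5: {3,5,6,7,8}:2  {4,5,6,7,8}:2
  |U|=6: {2,4,5,6,7,8}:2  {3,4,5,6,7,8}:4
  |U|=7: {2,3,4,5,6,7,8}:6
  start at 0(c): 6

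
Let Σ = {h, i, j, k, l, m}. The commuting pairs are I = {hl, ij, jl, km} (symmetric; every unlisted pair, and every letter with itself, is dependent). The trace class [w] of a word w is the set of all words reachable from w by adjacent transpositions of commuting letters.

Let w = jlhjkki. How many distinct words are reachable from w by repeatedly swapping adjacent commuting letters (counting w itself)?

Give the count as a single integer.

4

piece 0:j — minimal
piece 1:l — minimal
piece 2:h rests on {0:j}
piece 3:j rests on {2:h}
piece 4:k rests on {1:l, 3:j}
piece 5:k rests on {4:k}
piece 6:i rests on {5:k}
minimal pieces: {0:j, 1:l}
ways to finish when only these pieces remain (= sum over removing one remaining piece with nothing left below it):
  1 left: {6}→1
  2 left: {5,6}→1
  3 left: {4,5,6}→1
  4 left: {1,4,5,6}→1  {3,4,5,6}→1
  5 left: {1,3,4,5,6}→2  {2,3,4,5,6}→1
  placing 0:j first → 3 extensions
  placing 1:l first → 1 extensions
total linear extensions = 4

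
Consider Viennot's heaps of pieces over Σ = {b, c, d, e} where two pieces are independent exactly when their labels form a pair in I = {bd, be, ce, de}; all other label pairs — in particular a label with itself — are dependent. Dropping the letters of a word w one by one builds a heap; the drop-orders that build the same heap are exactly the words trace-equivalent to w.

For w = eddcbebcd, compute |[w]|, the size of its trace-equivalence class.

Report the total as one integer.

36

drop 0:e onto floor
drop 1:d onto floor
drop 2:d onto {1:d}
drop 3:c onto {2:d}
drop 4:b onto {3:c}
drop 5:e onto {0:e}
drop 6:b onto {4:b}
drop 7:c onto {6:b}
drop 8:d onto {7:c}
ground layer = {0:e, 1:d}
drop-orders for the pieces not yet dropped (sum over which currently-grounded one goes next):
  1 to go: {5} 1  {8} 1
  2 to go: {0,5} 1  {5,8} 2  {7,8} 1
  3 to go: {0,5,8} 3  {5,7,8} 3  {6,7,8} 1
  4 to go: {0,5,7,8} 6  {4,6,7,8} 1  {5,6,7,8} 4
  5 to go: {0,5,6,7,8} 10  {3,4,6,7,8} 1  {4,5,6,7,8} 5
  6 to go: {0,4,5,6,7,8} 15  {2,3,4,6,7,8} 1  {3,4,5,6,7,8} 6
  7 to go: {0,3,4,5,6,7,8} 21  {1,2,3,4,6,7,8} 1  {2,3,4,5,6,7,8} 7
  if 0:e drops first: 8 orders
  if 1:d drops first: 28 orders
heap linearizations: 36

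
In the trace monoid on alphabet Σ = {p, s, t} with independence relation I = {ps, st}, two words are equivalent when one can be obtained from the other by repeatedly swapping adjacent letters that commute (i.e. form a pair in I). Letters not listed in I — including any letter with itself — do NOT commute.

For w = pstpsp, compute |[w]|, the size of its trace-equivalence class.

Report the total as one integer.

15

#0=p has no predecessor
#1=s has no predecessor
#2=t depends on [0:p]
#3=p depends on [2:t]
#4=s depends on [1:s]
#5=p depends on [3:p]
sources: [0:p, 1:s]
N(rest) = Σ N(rest − s) over sources s of rest; N(one piece) = 1:
  size 1 → [4]=1  [5]=1
  size 2 → [1,4]=1  [3,5]=1  [4,5]=2
  size 3 → [1,4,5]=3  [2,3,5]=1  [3,4,5]=3
  size 4 → [0,2,3,5]=1  [1,3,4,5]=6  [2,3,4,5]=4
  first=0(p) contributes 10
  first=1(s) contributes 5
|[w]| = 15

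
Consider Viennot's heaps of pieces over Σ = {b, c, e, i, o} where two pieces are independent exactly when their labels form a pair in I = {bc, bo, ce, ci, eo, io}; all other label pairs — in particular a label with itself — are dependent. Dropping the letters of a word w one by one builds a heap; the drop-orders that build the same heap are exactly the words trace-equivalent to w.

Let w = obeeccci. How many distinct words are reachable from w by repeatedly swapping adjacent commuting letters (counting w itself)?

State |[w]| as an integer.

piece 0:o — minimal
piece 1:b — minimal
piece 2:e rests on {1:b}
piece 3:e rests on {2:e}
piece 4:c rests on {0:o}
piece 5:c rests on {4:c}
piece 6:c rests on {5:c}
piece 7:i rests on {3:e}
minimal pieces: {0:o, 1:b}
ways to finish when only these pieces remain (= sum over removing one remaining piece with nothing left below it):
  1 left: {6}→1  {7}→1
  2 left: {3,7}→1  {5,6}→1  {6,7}→2
  3 left: {2,3,7}→1  {3,6,7}→3  {4,5,6}→1  {5,6,7}→3
  4 left: {0,4,5,6}→1  {1,2,3,7}→1  {2,3,6,7}→4  {3,5,6,7}→6  {4,5,6,7}→4
  5 left: {0,4,5,6,7}→5  {1,2,3,6,7}→5  {2,3,5,6,7}→10  {3,4,5,6,7}→10
  6 left: {0,3,4,5,6,7}→15  {1,2,3,5,6,7}→15  {2,3,4,5,6,7}→20
  placing 0:o first → 35 extensions
  placing 1:b first → 35 extensions
total linear extensions = 70

70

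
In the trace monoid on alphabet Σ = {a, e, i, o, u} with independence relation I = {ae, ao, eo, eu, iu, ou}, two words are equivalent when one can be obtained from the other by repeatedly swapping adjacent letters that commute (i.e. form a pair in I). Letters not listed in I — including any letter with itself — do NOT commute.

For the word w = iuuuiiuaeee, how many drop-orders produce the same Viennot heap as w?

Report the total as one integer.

0(i) covers ∅
1(u) covers ∅
2(u) covers 1:u
3(u) covers 2:u
4(i) covers 0:i
5(i) covers 4:i
6(u) covers 3:u
7(a) covers 5:i, 6:u
8(e) covers 5:i
9(e) covers 8:e
10(e) covers 9:e
floor of heap: 0:i, 1:u
completions by unplaced set U, small U first (add the entries for U minus each lowest piece of U):
  |U|=1: {7}:1  {10}:1
  |U|=2: {6,7}:1  {7,10}:2  {9,10}:1
  |U|=3: {3,6,7}:1  {6,7,10}:3  {7,9,10}:3  {8,9,10}:1
  |U|=4: {2,3,6,7}:1  {3,6,7,10}:4  {6,7,9,10}:6  {7,8,9,10}:4
  |U|=5: {1,2,3,6,7}:1  {2,3,6,7,10}:5  {3,6,7,9,10}:10  {5,7,8,9,10}:4  {6,7,8,9,10}:10
  |U|=6: {1,2,3,6,7,10}:6  {2,3,6,7,9,10}:15  {3,6,7,8,9,10}:20  {4,5,7,8,9,10}:4  {5,6,7,8,9,10}:14
  |U|=7: {0,4,5,7,8,9,10}:4  {1,2,3,6,7,9,10}:21  {2,3,6,7,8,9,10}:35  {3,5,6,7,8,9,10}:34  {4,5,6,7,8,9,10}:18
  |U|=8: {0,4,5,6,7,8,9,10}:22  {1,2,3,6,7,8,9,10}:56  {2,3,5,6,7,8,9,10}:69  {3,4,5,6,7,8,9,10}:52
  |U|=9: {0,3,4,5,6,7,8,9,10}:74  {1,2,3,5,6,7,8,9,10}:125  {2,3,4,5,6,7,8,9,10}:121
  start at 0(i): 246
  start at 1(u): 195
sum over floor = 441

441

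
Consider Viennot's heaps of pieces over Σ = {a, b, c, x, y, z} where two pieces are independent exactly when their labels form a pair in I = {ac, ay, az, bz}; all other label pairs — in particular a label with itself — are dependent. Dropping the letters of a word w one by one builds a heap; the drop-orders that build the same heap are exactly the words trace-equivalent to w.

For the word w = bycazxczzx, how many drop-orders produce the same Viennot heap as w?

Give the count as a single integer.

4

0(b) covers ∅
1(y) covers 0:b
2(c) covers 1:y
3(a) covers 0:b
4(z) covers 2:c
5(x) covers 3:a, 4:z
6(c) covers 5:x
7(z) covers 6:c
8(z) covers 7:z
9(x) covers 8:z
floor of heap: 0:b
completions by unplaced set U, small U first (add the entries for U minus each lowest piece of U):
  |U|=1: {9}:1
  |U|=2: {8,9}:1
  |U|=3: {7,8,9}:1
  |U|=4: {6,7,8,9}:1
  |U|=5: {5,6,7,8,9}:1
  |U|=6: {3,5,6,7,8,9}:1  {4,5,6,7,8,9}:1
  |U|=7: {2,4,5,6,7,8,9}:1  {3,4,5,6,7,8,9}:2
  |U|=8: {1,2,4,5,6,7,8,9}:1  {2,3,4,5,6,7,8,9}:3
  start at 0(b): 4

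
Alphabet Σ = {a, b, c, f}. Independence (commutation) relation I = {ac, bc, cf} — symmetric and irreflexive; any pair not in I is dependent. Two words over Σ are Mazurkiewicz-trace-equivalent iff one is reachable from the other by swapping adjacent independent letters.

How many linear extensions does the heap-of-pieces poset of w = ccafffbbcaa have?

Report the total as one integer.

165

piece 0:c — minimal
piece 1:c rests on {0:c}
piece 2:a — minimal
piece 3:f rests on {2:a}
piece 4:f rests on {3:f}
piece 5:f rests on {4:f}
piece 6:b rests on {5:f}
piece 7:b rests on {6:b}
piece 8:c rests on {1:c}
piece 9:a rests on {7:b}
piece 10:a rests on {9:a}
minimal pieces: {0:c, 2:a}
ways to finish when only these pieces remain (= sum over removing one remaining piece with nothing left below it):
  1 left: {8}→1  {10}→1
  2 left: {1,8}→1  {8,10}→2  {9,10}→1
  3 left: {0,1,8}→1  {1,8,10}→3  {7,9,10}→1  {8,9,10}→3
  4 left: {0,1,8,10}→4  {1,8,9,10}→6  {6,7,9,10}→1  {7,8,9,10}→4
  5 left: {0,1,8,9,10}→10  {1,7,8,9,10}→10  {5,6,7,9,10}→1  {6,7,8,9,10}→5
  6 left: {0,1,7,8,9,10}→20  {1,6,7,8,9,10}→15  {4,5,6,7,9,10}→1  {5,6,7,8,9,10}→6
  7 left: {0,1,6,7,8,9,10}→35  {1,5,6,7,8,9,10}→21  {3,4,5,6,7,9,10}→1  {4,5,6,7,8,9,10}→7
  8 left: {0,1,5,6,7,8,9,10}→56  {1,4,5,6,7,8,9,10}→28  {2,3,4,5,6,7,9,10}→1  {3,4,5,6,7,8,9,10}→8
  9 left: {0,1,4,5,6,7,8,9,10}→84  {1,3,4,5,6,7,8,9,10}→36  {2,3,4,5,6,7,8,9,10}→9
  placing 0:c first → 45 extensions
  placing 2:a first → 120 extensions
total linear extensions = 165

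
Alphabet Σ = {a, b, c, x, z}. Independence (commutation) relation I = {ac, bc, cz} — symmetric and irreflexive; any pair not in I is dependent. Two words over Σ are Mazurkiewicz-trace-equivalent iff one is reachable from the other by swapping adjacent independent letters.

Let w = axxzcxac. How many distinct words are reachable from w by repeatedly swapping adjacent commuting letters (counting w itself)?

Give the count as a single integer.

drop 0:a onto floor
drop 1:x onto {0:a}
drop 2:x onto {1:x}
drop 3:z onto {2:x}
drop 4:c onto {2:x}
drop 5:x onto {3:z, 4:c}
drop 6:a onto {5:x}
drop 7:c onto {5:x}
ground layer = {0:a}
drop-orders for the pieces not yet dropped (sum over which currently-grounded one goes next):
  1 to go: {6} 1  {7} 1
  2 to go: {6,7} 2
  3 to go: {5,6,7} 2
  4 to go: {3,5,6,7} 2  {4,5,6,7} 2
  5 to go: {3,4,5,6,7} 4
  6 to go: {2,3,4,5,6,7} 4
  if 0:a drops first: 4 orders

4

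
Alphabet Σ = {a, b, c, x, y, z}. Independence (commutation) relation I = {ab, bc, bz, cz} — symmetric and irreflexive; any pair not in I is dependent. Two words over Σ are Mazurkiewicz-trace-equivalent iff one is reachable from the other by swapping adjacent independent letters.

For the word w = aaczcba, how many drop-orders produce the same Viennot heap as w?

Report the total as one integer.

21

0(a) covers ∅
1(a) covers 0:a
2(c) covers 1:a
3(z) covers 1:a
4(c) covers 2:c
5(b) covers ∅
6(a) covers 3:z, 4:c
floor of heap: 0:a, 5:b
completions by unplaced set U, small U first (add the entries for U minus each lowest piece of U):
  |U|=1: {5}:1  {6}:1
  |U|=2: {3,6}:1  {4,6}:1  {5,6}:2
  |U|=3: {2,4,6}:1  {3,4,6}:2  {3,5,6}:3  {4,5,6}:3
  |U|=4: {2,3,4,6}:3  {2,4,5,6}:4  {3,4,5,6}:8
  |U|=5: {1,2,3,4,6}:3  {2,3,4,5,6}:15
  start at 0(a): 18
  start at 5(b): 3
sum over floor = 21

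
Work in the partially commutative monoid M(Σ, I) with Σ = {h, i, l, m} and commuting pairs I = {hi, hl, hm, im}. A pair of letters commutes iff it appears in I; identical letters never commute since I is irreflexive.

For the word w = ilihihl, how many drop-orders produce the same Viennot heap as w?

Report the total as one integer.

0(i) covers ∅
1(l) covers 0:i
2(i) covers 1:l
3(h) covers ∅
4(i) covers 2:i
5(h) covers 3:h
6(l) covers 4:i
floor of heap: 0:i, 3:h
completions by unplaced set U, small U first (add the entries for U minus each lowest piece of U):
  |U|=1: {5}:1  {6}:1
  |U|=2: {3,5}:1  {4,6}:1  {5,6}:2
  |U|=3: {2,4,6}:1  {3,5,6}:3  {4,5,6}:3
  |U|=4: {1,2,4,6}:1  {2,4,5,6}:4  {3,4,5,6}:6
  |U|=5: {0,1,2,4,6}:1  {1,2,4,5,6}:5  {2,3,4,5,6}:10
  start at 0(i): 15
  start at 3(h): 6
sum over floor = 21

21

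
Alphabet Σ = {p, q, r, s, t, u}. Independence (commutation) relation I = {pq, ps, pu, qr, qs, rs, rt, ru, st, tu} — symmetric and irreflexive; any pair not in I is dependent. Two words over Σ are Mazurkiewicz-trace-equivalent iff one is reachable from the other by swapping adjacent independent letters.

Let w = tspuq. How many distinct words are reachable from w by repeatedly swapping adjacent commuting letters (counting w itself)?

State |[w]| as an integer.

drop 0:t onto floor
drop 1:s onto floor
drop 2:p onto {0:t}
drop 3:u onto {1:s}
drop 4:q onto {0:t, 3:u}
ground layer = {0:t, 1:s}
drop-orders for the pieces not yet dropped (sum over which currently-grounded one goes next):
  1 to go: {2} 1  {4} 1
  2 to go: {2,4} 2  {3,4} 1
  3 to go: {0,2,4} 2  {1,3,4} 1  {2,3,4} 3
  if 0:t drops first: 4 orders
  if 1:s drops first: 5 orders
heap linearizations: 9

9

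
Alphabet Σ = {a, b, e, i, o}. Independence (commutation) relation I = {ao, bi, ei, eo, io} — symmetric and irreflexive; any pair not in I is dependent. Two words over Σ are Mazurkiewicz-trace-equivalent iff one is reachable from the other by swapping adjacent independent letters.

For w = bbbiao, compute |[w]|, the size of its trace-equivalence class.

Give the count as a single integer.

9

0(b) covers ∅
1(b) covers 0:b
2(b) covers 1:b
3(i) covers ∅
4(a) covers 2:b, 3:i
5(o) covers 2:b
floor of heap: 0:b, 3:i
completions by unplaced set U, small U first (add the entries for U minus each lowest piece of U):
  |U|=1: {4}:1  {5}:1
  |U|=2: {3,4}:1  {4,5}:2
  |U|=3: {2,4,5}:2  {3,4,5}:3
  |U|=4: {1,2,4,5}:2  {2,3,4,5}:5
  start at 0(b): 7
  start at 3(i): 2
sum over floor = 9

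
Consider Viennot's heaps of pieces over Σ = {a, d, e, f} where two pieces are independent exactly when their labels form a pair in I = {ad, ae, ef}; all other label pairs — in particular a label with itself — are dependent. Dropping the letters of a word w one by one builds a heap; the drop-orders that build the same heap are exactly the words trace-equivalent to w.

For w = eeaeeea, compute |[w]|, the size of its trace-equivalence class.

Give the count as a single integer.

21

drop 0:e onto floor
drop 1:e onto {0:e}
drop 2:a onto floor
drop 3:e onto {1:e}
drop 4:e onto {3:e}
drop 5:e onto {4:e}
drop 6:a onto {2:a}
ground layer = {0:e, 2:a}
drop-orders for the pieces not yet dropped (sum over which currently-grounded one goes next):
  1 to go: {5} 1  {6} 1
  2 to go: {2,6} 1  {4,5} 1  {5,6} 2
  3 to go: {2,5,6} 3  {3,4,5} 1  {4,5,6} 3
  4 to go: {1,3,4,5} 1  {2,4,5,6} 6  {3,4,5,6} 4
  5 to go: {0,1,3,4,5} 1  {1,3,4,5,6} 5  {2,3,4,5,6} 10
  if 0:e drops first: 15 orders
  if 2:a drops first: 6 orders
heap linearizations: 21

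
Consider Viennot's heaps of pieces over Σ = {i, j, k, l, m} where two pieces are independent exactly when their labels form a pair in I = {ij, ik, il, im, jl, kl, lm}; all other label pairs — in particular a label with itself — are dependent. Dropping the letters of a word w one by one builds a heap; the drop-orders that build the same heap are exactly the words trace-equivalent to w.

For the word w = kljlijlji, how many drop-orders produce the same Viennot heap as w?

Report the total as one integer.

0(k) covers ∅
1(l) covers ∅
2(j) covers 0:k
3(l) covers 1:l
4(i) covers ∅
5(j) covers 2:j
6(l) covers 3:l
7(j) covers 5:j
8(i) covers 4:i
floor of heap: 0:k, 1:l, 4:i
completions by unplaced set U, small U first (add the entries for U minus each lowest piece of U):
  |U|=1: {6}:1  {7}:1  {8}:1
  |U|=2: {3,6}:1  {4,8}:1  {5,7}:1  {6,7}:2  {6,8}:2  {7,8}:2
  |U|=3: {1,3,6}:1  {2,5,7}:1  {3,6,7}:3  {3,6,8}:3  {4,6,8}:3  {4,7,8}:3  {5,6,7}:3  {5,7,8}:3  {6,7,8}:6
  |U|=4: {0,2,5,7}:1  {1,3,6,7}:4  {1,3,6,8}:4  {2,5,6,7}:4  {2,5,7,8}:4  {3,4,6,8}:6  {3,5,6,7}:6  {3,6,7,8}:12  {4,5,7,8}:6  {4,6,7,8}:12  {5,6,7,8}:12
  |U|=5: {0,2,5,6,7}:5  {0,2,5,7,8}:5  {1,3,4,6,8}:10  {1,3,5,6,7}:10  {1,3,6,7,8}:20  {2,3,5,6,7}:10  {2,4,5,7,8}:10  {2,5,6,7,8}:20  {3,4,6,7,8}:30  {3,5,6,7,8}:30  {4,5,6,7,8}:30
  |U|=6: {0,2,3,5,6,7}:15  {0,2,4,5,7,8}:15  {0,2,5,6,7,8}:30  {1,2,3,5,6,7}:20  {1,3,4,6,7,8}:60  {1,3,5,6,7,8}:60  {2,3,5,6,7,8}:60  {2,4,5,6,7,8}:60  {3,4,5,6,7,8}:90
  |U|=7: {0,1,2,3,5,6,7}:35  {0,2,3,5,6,7,8}:105  {0,2,4,5,6,7,8}:105  {1,2,3,5,6,7,8}:140  {1,3,4,5,6,7,8}:210  {2,3,4,5,6,7,8}:210
  start at 0(k): 560
  start at 1(l): 420
  start at 4(i): 280
sum over floor = 1260

1260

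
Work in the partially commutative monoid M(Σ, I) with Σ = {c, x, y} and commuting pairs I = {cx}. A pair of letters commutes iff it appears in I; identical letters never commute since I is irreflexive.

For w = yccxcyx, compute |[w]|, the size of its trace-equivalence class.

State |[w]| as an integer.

4

#0=y has no predecessor
#1=c depends on [0:y]
#2=c depends on [1:c]
#3=x depends on [0:y]
#4=c depends on [2:c]
#5=y depends on [3:x, 4:c]
#6=x depends on [5:y]
sources: [0:y]
N(rest) = Σ N(rest − s) over sources s of rest; N(one piece) = 1:
  size 1 → [6]=1
  size 2 → [5,6]=1
  size 3 → [3,5,6]=1  [4,5,6]=1
  size 4 → [2,4,5,6]=1  [3,4,5,6]=2
  size 5 → [1,2,4,5,6]=1  [2,3,4,5,6]=3
  first=0(y) contributes 4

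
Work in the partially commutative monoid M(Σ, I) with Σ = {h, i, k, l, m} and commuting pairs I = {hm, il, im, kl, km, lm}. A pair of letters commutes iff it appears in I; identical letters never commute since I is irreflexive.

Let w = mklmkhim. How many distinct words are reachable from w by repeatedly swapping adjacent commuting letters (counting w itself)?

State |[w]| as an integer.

168

#0=m has no predecessor
#1=k has no predecessor
#2=l has no predecessor
#3=m depends on [0:m]
#4=k depends on [1:k]
#5=h depends on [2:l, 4:k]
#6=i depends on [5:h]
#7=m depends on [3:m]
sources: [0:m, 1:k, 2:l]
N(rest) = Σ N(rest − s) over sources s of rest; N(one piece) = 1:
  size 1 → [6]=1  [7]=1
  size 2 → [3,7]=1  [5,6]=1  [6,7]=2
  size 3 → [0,3,7]=1  [2,5,6]=1  [3,6,7]=3  [4,5,6]=1  [5,6,7]=3
  size 4 → [0,3,6,7]=4  [1,4,5,6]=1  [2,4,5,6]=2  [2,5,6,7]=4  [3,5,6,7]=6  [4,5,6,7]=4
  size 5 → [0,3,5,6,7]=10  [1,2,4,5,6]=3  [1,4,5,6,7]=5  [2,3,5,6,7]=10  [2,4,5,6,7]=10  [3,4,5,6,7]=10
  size 6 → [0,2,3,5,6,7]=20  [0,3,4,5,6,7]=20  [1,2,4,5,6,7]=18  [1,3,4,5,6,7]=15  [2,3,4,5,6,7]=30
  first=0(m) contributes 63
  first=1(k) contributes 70
  first=2(l) contributes 35
|[w]| = 168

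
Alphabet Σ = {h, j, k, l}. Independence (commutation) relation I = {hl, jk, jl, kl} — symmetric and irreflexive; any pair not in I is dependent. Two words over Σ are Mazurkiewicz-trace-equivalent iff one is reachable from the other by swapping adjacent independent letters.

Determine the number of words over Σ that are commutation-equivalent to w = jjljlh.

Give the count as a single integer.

15

piece 0:j — minimal
piece 1:j rests on {0:j}
piece 2:l — minimal
piece 3:j rests on {1:j}
piece 4:l rests on {2:l}
piece 5:h rests on {3:j}
minimal pieces: {0:j, 2:l}
ways to finish when only these pieces remain (= sum over removing one remaining piece with nothing left below it):
  1 left: {4}→1  {5}→1
  2 left: {2,4}→1  {3,5}→1  {4,5}→2
  3 left: {1,3,5}→1  {2,4,5}→3  {3,4,5}→3
  4 left: {0,1,3,5}→1  {1,3,4,5}→4  {2,3,4,5}→6
  placing 0:j first → 10 extensions
  placing 2:l first → 5 extensions
total linear extensions = 15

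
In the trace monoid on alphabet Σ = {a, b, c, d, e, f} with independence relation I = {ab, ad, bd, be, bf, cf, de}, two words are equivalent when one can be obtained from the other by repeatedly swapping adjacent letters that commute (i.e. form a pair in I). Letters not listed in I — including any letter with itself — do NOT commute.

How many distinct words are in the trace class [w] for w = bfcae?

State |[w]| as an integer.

3

0(b) covers ∅
1(f) covers ∅
2(c) covers 0:b
3(a) covers 1:f, 2:c
4(e) covers 3:a
floor of heap: 0:b, 1:f
completions by unplaced set U, small U first (add the entries for U minus each lowest piece of U):
  |U|=1: {4}:1
  |U|=2: {3,4}:1
  |U|=3: {1,3,4}:1  {2,3,4}:1
  start at 0(b): 2
  start at 1(f): 1
sum over floor = 3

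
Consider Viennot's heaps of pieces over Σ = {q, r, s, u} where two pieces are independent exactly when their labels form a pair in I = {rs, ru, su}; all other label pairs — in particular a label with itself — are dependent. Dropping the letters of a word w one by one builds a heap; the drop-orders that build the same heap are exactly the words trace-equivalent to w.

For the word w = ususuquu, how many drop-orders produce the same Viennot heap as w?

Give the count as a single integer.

drop 0:u onto floor
drop 1:s onto floor
drop 2:u onto {0:u}
drop 3:s onto {1:s}
drop 4:u onto {2:u}
drop 5:q onto {3:s, 4:u}
drop 6:u onto {5:q}
drop 7:u onto {6:u}
ground layer = {0:u, 1:s}
drop-orders for the pieces not yet dropped (sum over which currently-grounded one goes next):
  1 to go: {7} 1
  2 to go: {6,7} 1
  3 to go: {5,6,7} 1
  4 to go: {3,5,6,7} 1  {4,5,6,7} 1
  5 to go: {1,3,5,6,7} 1  {2,4,5,6,7} 1  {3,4,5,6,7} 2
  6 to go: {0,2,4,5,6,7} 1  {1,3,4,5,6,7} 3  {2,3,4,5,6,7} 3
  if 0:u drops first: 6 orders
  if 1:s drops first: 4 orders
heap linearizations: 10

10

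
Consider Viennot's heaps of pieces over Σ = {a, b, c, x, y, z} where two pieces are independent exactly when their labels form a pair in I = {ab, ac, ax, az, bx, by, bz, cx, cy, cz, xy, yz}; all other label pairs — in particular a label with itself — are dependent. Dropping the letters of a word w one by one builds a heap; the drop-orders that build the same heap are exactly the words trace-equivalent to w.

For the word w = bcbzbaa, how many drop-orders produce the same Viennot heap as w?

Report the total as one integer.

piece 0:b — minimal
piece 1:c rests on {0:b}
piece 2:b rests on {1:c}
piece 3:z — minimal
piece 4:b rests on {2:b}
piece 5:a — minimal
piece 6:a rests on {5:a}
minimal pieces: {0:b, 3:z, 5:a}
ways to finish when only these pieces remain (= sum over removing one remaining piece with nothing left below it):
  1 left: {3}→1  {4}→1  {6}→1
  2 left: {2,4}→1  {3,4}→2  {3,6}→2  {4,6}→2  {5,6}→1
  3 left: {1,2,4}→1  {2,3,4}→3  {2,4,6}→3  {3,4,6}→6  {3,5,6}→3  {4,5,6}→3
  4 left: {0,1,2,4}→1  {1,2,3,4}→4  {1,2,4,6}→4  {2,3,4,6}→12  {2,4,5,6}→6  {3,4,5,6}→12
  5 left: {0,1,2,3,4}→5  {0,1,2,4,6}→5  {1,2,3,4,6}→20  {1,2,4,5,6}→10  {2,3,4,5,6}→30
  placing 0:b first → 60 extensions
  placing 3:z first → 15 extensions
  placing 5:a first → 30 extensions
total linear extensions = 105

105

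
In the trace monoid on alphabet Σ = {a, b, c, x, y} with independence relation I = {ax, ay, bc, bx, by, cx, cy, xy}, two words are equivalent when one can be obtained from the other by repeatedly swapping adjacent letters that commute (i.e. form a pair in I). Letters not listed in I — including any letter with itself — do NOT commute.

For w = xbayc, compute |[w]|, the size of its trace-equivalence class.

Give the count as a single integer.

20

0(x) covers ∅
1(b) covers ∅
2(a) covers 1:b
3(y) covers ∅
4(c) covers 2:a
floor of heap: 0:x, 1:b, 3:y
completions by unplaced set U, small U first (add the entries for U minus each lowest piece of U):
  |U|=1: {0}:1  {3}:1  {4}:1
  |U|=2: {0,3}:2  {0,4}:2  {2,4}:1  {3,4}:2
  |U|=3: {0,2,4}:3  {0,3,4}:6  {1,2,4}:1  {2,3,4}:3
  start at 0(x): 4
  start at 1(b): 12
  start at 3(y): 4
sum over floor = 20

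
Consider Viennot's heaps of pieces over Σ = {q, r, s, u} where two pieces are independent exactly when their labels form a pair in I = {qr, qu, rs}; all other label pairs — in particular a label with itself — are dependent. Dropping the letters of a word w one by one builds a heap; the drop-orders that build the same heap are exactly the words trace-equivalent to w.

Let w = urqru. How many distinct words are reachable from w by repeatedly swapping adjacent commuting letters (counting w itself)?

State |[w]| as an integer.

#0=u has no predecessor
#1=r depends on [0:u]
#2=q has no predecessor
#3=r depends on [1:r]
#4=u depends on [3:r]
sources: [0:u, 2:q]
N(rest) = Σ N(rest − s) over sources s of rest; N(one piece) = 1:
  size 1 → [2]=1  [4]=1
  size 2 → [2,4]=2  [3,4]=1
  size 3 → [1,3,4]=1  [2,3,4]=3
  first=0(u) contributes 4
  first=2(q) contributes 1
|[w]| = 5

5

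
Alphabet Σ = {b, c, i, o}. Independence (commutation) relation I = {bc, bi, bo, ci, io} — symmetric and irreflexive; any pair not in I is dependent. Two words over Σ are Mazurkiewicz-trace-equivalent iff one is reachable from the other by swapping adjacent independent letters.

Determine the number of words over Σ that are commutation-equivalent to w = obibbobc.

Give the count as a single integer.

280

drop 0:o onto floor
drop 1:b onto floor
drop 2:i onto floor
drop 3:b onto {1:b}
drop 4:b onto {3:b}
drop 5:o onto {0:o}
drop 6:b onto {4:b}
drop 7:c onto {5:o}
ground layer = {0:o, 1:b, 2:i}
drop-orders for the pieces not yet dropped (sum over which currently-grounded one goes next):
  1 to go: {2} 1  {6} 1  {7} 1
  2 to go: {2,6} 2  {2,7} 2  {4,6} 1  {5,7} 1  {6,7} 2
  3 to go: {0,5,7} 1  {2,4,6} 3  {2,5,7} 3  {2,6,7} 6  {3,4,6} 1  {4,6,7} 3  {5,6,7} 3
  4 to go: {0,2,5,7} 4  {0,5,6,7} 4  {1,3,4,6} 1  {2,3,4,6} 4  {2,4,6,7} 12  {2,5,6,7} 12  {3,4,6,7} 4  {4,5,6,7} 6
  5 to go: {0,2,5,6,7} 20  {0,4,5,6,7} 10  {1,2,3,4,6} 5  {1,3,4,6,7} 5  {2,3,4,6,7} 20  {2,4,5,6,7} 30  {3,4,5,6,7} 10
  6 to go: {0,2,4,5,6,7} 60  {0,3,4,5,6,7} 20  {1,2,3,4,6,7} 30  {1,3,4,5,6,7} 15  {2,3,4,5,6,7} 60
  if 0:o drops first: 105 orders
  if 1:b drops first: 140 orders
  if 2:i drops first: 35 orders
heap linearizations: 280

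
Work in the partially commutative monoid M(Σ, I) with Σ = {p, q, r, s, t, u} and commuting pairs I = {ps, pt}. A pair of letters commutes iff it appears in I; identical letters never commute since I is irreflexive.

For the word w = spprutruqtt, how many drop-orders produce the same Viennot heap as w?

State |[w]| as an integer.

0(s) covers ∅
1(p) covers ∅
2(p) covers 1:p
3(r) covers 0:s, 2:p
4(u) covers 3:r
5(t) covers 4:u
6(r) covers 5:t
7(u) covers 6:r
8(q) covers 7:u
9(t) covers 8:q
10(t) covers 9:t
floor of heap: 0:s, 1:p
completions by unplaced set U, small U first (add the entries for U minus each lowest piece of U):
  |U|=1: {10}:1
  |U|=2: {9,10}:1
  |U|=3: {8,9,10}:1
  |U|=4: {7,8,9,10}:1
  |U|=5: {6,7,8,9,10}:1
  |U|=6: {5,6,7,8,9,10}:1
  |U|=7: {4,5,6,7,8,9,10}:1
  |U|=8: {3,4,5,6,7,8,9,10}:1
  |U|=9: {0,3,4,5,6,7,8,9,10}:1  {2,3,4,5,6,7,8,9,10}:1
  start at 0(s): 1
  start at 1(p): 2
sum over floor = 3

3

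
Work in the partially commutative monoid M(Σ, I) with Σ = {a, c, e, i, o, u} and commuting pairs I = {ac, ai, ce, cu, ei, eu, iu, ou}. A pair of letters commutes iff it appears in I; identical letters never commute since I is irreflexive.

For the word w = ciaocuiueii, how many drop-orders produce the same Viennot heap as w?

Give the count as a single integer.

piece 0:c — minimal
piece 1:i rests on {0:c}
piece 2:a — minimal
piece 3:o rests on {1:i, 2:a}
piece 4:c rests on {3:o}
piece 5:u rests on {2:a}
piece 6:i rests on {4:c}
piece 7:u rests on {5:u}
piece 8:e rests on {3:o}
piece 9:i rests on {6:i}
piece 10:i rests on {9:i}
minimal pieces: {0:c, 2:a}
ways to finish when only these pieces remain (= sum over removing one remaining piece with nothing left below it):
  1 left: {7}→1  {8}→1  {10}→1
  2 left: {5,7}→1  {7,8}→2  {7,10}→2  {8,10}→2  {9,10}→1
  3 left: {5,7,8}→3  {5,7,10}→3  {6,9,10}→1  {7,8,10}→6  {7,9,10}→3  {8,9,10}→3
  4 left: {4,6,9,10}→1  {5,7,8,10}→12  {5,7,9,10}→6  {6,7,9,10}→4  {6,8,9,10}→4  {7,8,9,10}→12
  5 left: {4,6,7,9,10}→5  {4,6,8,9,10}→5  {5,6,7,9,10}→10  {5,7,8,9,10}→30  {6,7,8,9,10}→20
  6 left: {3,4,6,8,9,10}→5  {4,5,6,7,9,10}→15  {4,6,7,8,9,10}→30  {5,6,7,8,9,10}→60
  7 left: {1,3,4,6,8,9,10}→5  {3,4,6,7,8,9,10}→35  {4,5,6,7,8,9,10}→105
  8 left: {0,1,3,4,6,8,9,10}→5  {1,3,4,6,7,8,9,10}→40  {3,4,5,6,7,8,9,10}→140
  9 left: {0,1,3,4,6,7,8,9,10}→45  {1,3,4,5,6,7,8,9,10}→180  {2,3,4,5,6,7,8,9,10}→140
  placing 0:c first → 320 extensions
  placing 2:a first → 225 extensions
total linear extensions = 545

545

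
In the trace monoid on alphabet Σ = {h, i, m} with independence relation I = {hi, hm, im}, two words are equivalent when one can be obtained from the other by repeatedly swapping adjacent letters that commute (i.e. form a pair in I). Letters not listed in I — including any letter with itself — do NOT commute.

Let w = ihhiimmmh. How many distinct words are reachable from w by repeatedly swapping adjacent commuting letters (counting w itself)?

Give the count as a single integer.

1680

drop 0:i onto floor
drop 1:h onto floor
drop 2:h onto {1:h}
drop 3:i onto {0:i}
drop 4:i onto {3:i}
drop 5:m onto floor
drop 6:m onto {5:m}
drop 7:m onto {6:m}
drop 8:h onto {2:h}
ground layer = {0:i, 1:h, 5:m}
drop-orders for the pieces not yet dropped (sum over which currently-grounded one goes next):
  1 to go: {4} 1  {7} 1  {8} 1
  2 to go: {2,8} 1  {3,4} 1  {4,7} 2  {4,8} 2  {6,7} 1  {7,8} 2
  3 to go: {0,3,4} 1  {1,2,8} 1  {2,4,8} 3  {2,7,8} 3  {3,4,7} 3  {3,4,8} 3  {4,6,7} 3  {4,7,8} 6  {5,6,7} 1  {6,7,8} 3
  4 to go: {0,3,4,7} 4  {0,3,4,8} 4  {1,2,4,8} 4  {1,2,7,8} 4  {2,3,4,8} 6  {2,4,7,8} 12  {2,6,7,8} 6  {3,4,6,7} 6  {3,4,7,8} 12  {4,5,6,7} 4  {4,6,7,8} 12  {5,6,7,8} 4
  5 to go: {0,2,3,4,8} 10  {0,3,4,6,7} 10  {0,3,4,7,8} 20  {1,2,3,4,8} 10  {1,2,4,7,8} 20  {1,2,6,7,8} 10  {2,3,4,7,8} 30  {2,4,6,7,8} 30  {2,5,6,7,8} 10  {3,4,5,6,7} 10  {3,4,6,7,8} 30  {4,5,6,7,8} 20
  6 to go: {0,1,2,3,4,8} 20  {0,2,3,4,7,8} 60  {0,3,4,5,6,7} 20  {0,3,4,6,7,8} 60  {1,2,3,4,7,8} 60  {1,2,4,6,7,8} 60  {1,2,5,6,7,8} 20  {2,3,4,6,7,8} 90  {2,4,5,6,7,8} 60  {3,4,5,6,7,8} 60
  7 to go: {0,1,2,3,4,7,8} 140  {0,2,3,4,6,7,8} 210  {0,3,4,5,6,7,8} 140  {1,2,3,4,6,7,8} 210  {1,2,4,5,6,7,8} 140  {2,3,4,5,6,7,8} 210
  if 0:i drops first: 560 orders
  if 1:h drops first: 560 orders
  if 5:m drops first: 560 orders
heap linearizations: 1680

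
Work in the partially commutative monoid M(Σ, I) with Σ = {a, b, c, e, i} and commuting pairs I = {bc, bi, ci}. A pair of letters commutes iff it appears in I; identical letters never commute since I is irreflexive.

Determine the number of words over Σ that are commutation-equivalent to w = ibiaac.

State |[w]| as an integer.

0(i) covers ∅
1(b) covers ∅
2(i) covers 0:i
3(a) covers 1:b, 2:i
4(a) covers 3:a
5(c) covers 4:a
floor of heap: 0:i, 1:b
completions by unplaced set U, small U first (add the entries for U minus each lowest piece of U):
  |U|=1: {5}:1
  |U|=2: {4,5}:1
  |U|=3: {3,4,5}:1
  |U|=4: {1,3,4,5}:1  {2,3,4,5}:1
  start at 0(i): 2
  start at 1(b): 1
sum over floor = 3

3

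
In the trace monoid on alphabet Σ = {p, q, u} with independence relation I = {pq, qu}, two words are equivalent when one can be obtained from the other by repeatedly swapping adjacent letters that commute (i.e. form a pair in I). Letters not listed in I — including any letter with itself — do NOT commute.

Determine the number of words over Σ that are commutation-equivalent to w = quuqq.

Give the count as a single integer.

10

piece 0:q — minimal
piece 1:u — minimal
piece 2:u rests on {1:u}
piece 3:q rests on {0:q}
piece 4:q rests on {3:q}
minimal pieces: {0:q, 1:u}
ways to finish when only these pieces remain (= sum over removing one remaining piece with nothing left below it):
  1 left: {2}→1  {4}→1
  2 left: {1,2}→1  {2,4}→2  {3,4}→1
  3 left: {0,3,4}→1  {1,2,4}→3  {2,3,4}→3
  placing 0:q first → 6 extensions
  placing 1:u first → 4 extensions
total linear extensions = 10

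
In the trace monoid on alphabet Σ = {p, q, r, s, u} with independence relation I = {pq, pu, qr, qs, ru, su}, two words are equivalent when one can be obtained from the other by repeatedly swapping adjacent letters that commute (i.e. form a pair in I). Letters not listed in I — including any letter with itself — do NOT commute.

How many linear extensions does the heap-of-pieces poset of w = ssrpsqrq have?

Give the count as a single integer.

28

0(s) covers ∅
1(s) covers 0:s
2(r) covers 1:s
3(p) covers 2:r
4(s) covers 3:p
5(q) covers ∅
6(r) covers 4:s
7(q) covers 5:q
floor of heap: 0:s, 5:q
completions by unplaced set U, small U first (add the entries for U minus each lowest piece of U):
  |U|=1: {6}:1  {7}:1
  |U|=2: {4,6}:1  {5,7}:1  {6,7}:2
  |U|=3: {3,4,6}:1  {4,6,7}:3  {5,6,7}:3
  |U|=4: {2,3,4,6}:1  {3,4,6,7}:4  {4,5,6,7}:6
  |U|=5: {1,2,3,4,6}:1  {2,3,4,6,7}:5  {3,4,5,6,7}:10
  |U|=6: {0,1,2,3,4,6}:1  {1,2,3,4,6,7}:6  {2,3,4,5,6,7}:15
  start at 0(s): 21
  start at 5(q): 7
sum over floor = 28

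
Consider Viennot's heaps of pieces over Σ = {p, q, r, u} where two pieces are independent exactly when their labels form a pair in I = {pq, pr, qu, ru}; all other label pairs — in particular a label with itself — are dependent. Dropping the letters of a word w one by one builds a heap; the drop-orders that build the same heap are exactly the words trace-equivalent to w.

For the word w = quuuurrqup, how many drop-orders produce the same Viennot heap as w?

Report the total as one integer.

210

drop 0:q onto floor
drop 1:u onto floor
drop 2:u onto {1:u}
drop 3:u onto {2:u}
drop 4:u onto {3:u}
drop 5:r onto {0:q}
drop 6:r onto {5:r}
drop 7:q onto {6:r}
drop 8:u onto {4:u}
drop 9:p onto {8:u}
ground layer = {0:q, 1:u}
drop-orders for the pieces not yet dropped (sum over which currently-grounded one goes next):
  1 to go: {7} 1  {9} 1
  2 to go: {6,7} 1  {7,9} 2  {8,9} 1
  3 to go: {4,8,9} 1  {5,6,7} 1  {6,7,9} 3  {7,8,9} 3
  4 to go: {0,5,6,7} 1  {3,4,8,9} 1  {4,7,8,9} 4  {5,6,7,9} 4  {6,7,8,9} 6
  5 to go: {0,5,6,7,9} 5  {2,3,4,8,9} 1  {3,4,7,8,9} 5  {4,6,7,8,9} 10  {5,6,7,8,9} 10
  6 to go: {0,5,6,7,8,9} 15  {1,2,3,4,8,9} 1  {2,3,4,7,8,9} 6  {3,4,6,7,8,9} 15  {4,5,6,7,8,9} 20
  7 to go: {0,4,5,6,7,8,9} 35  {1,2,3,4,7,8,9} 7  {2,3,4,6,7,8,9} 21  {3,4,5,6,7,8,9} 35
  8 to go: {0,3,4,5,6,7,8,9} 70  {1,2,3,4,6,7,8,9} 28  {2,3,4,5,6,7,8,9} 56
  if 0:q drops first: 84 orders
  if 1:u drops first: 126 orders
heap linearizations: 210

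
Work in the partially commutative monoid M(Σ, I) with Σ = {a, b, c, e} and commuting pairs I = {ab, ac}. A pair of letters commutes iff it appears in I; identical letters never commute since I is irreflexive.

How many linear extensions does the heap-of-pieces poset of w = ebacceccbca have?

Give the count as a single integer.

drop 0:e onto floor
drop 1:b onto {0:e}
drop 2:a onto {0:e}
drop 3:c onto {1:b}
drop 4:c onto {3:c}
drop 5:e onto {2:a, 4:c}
drop 6:c onto {5:e}
drop 7:c onto {6:c}
drop 8:b onto {7:c}
drop 9:c onto {8:b}
drop 10:a onto {5:e}
ground layer = {0:e}
drop-orders for the pieces not yet dropped (sum over which currently-grounded one goes next):
  1 to go: {9} 1  {10} 1
  2 to go: {8,9} 1  {9,10} 2
  3 to go: {7,8,9} 1  {8,9,10} 3
  4 to go: {6,7,8,9} 1  {7,8,9,10} 4
  5 to go: {6,7,8,9,10} 5
  6 to go: {5,6,7,8,9,10} 5
  7 to go: {2,5,6,7,8,9,10} 5  {4,5,6,7,8,9,10} 5
  8 to go: {2,4,5,6,7,8,9,10} 10  {3,4,5,6,7,8,9,10} 5
  9 to go: {1,3,4,5,6,7,8,9,10} 5  {2,3,4,5,6,7,8,9,10} 15
  if 0:e drops first: 20 orders

20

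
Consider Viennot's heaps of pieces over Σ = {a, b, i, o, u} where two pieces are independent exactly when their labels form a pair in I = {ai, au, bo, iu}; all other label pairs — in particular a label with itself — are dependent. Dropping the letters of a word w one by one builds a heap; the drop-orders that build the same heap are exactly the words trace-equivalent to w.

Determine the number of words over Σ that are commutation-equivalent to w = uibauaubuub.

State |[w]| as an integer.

piece 0:u — minimal
piece 1:i — minimal
piece 2:b rests on {0:u, 1:i}
piece 3:a rests on {2:b}
piece 4:u rests on {2:b}
piece 5:a rests on {3:a}
piece 6:u rests on {4:u}
piece 7:b rests on {5:a, 6:u}
piece 8:u rests on {7:b}
piece 9:u rests on {8:u}
piece 10:b rests on {9:u}
minimal pieces: {0:u, 1:i}
ways to finish when only these pieces remain (= sum over removing one remaining piece with nothing left below it):
  1 left: {10}→1
  2 left: {9,10}→1
  3 left: {8,9,10}→1
  4 left: {7,8,9,10}→1
  5 left: {5,7,8,9,10}→1  {6,7,8,9,10}→1
  6 left: {3,5,7,8,9,10}→1  {4,6,7,8,9,10}→1  {5,6,7,8,9,10}→2
  7 left: {3,5,6,7,8,9,10}→3  {4,5,6,7,8,9,10}→3
  8 left: {3,4,5,6,7,8,9,10}→6
  9 left: {2,3,4,5,6,7,8,9,10}→6
  placing 0:u first → 6 extensions
  placing 1:i first → 6 extensions
total linear extensions = 12

12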